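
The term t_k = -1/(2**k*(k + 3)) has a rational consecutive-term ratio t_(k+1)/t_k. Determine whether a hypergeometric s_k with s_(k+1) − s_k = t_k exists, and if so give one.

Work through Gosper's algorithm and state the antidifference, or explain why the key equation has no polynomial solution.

Step 1: r(k) = (k + 3)/(2*(k + 4)).
Factor: A=k/2 + 3/2; B=k + 4; C=1.
Need (k/2 + 3/2)·f(k+1) − (k + 3)·f(k) = 1.
d = -1 from the (1,1,0) case.
d = -1 < 0 ⇒ no nonzero polynomial f; not summable.

none (Gosper's algorithm certifies no s_k)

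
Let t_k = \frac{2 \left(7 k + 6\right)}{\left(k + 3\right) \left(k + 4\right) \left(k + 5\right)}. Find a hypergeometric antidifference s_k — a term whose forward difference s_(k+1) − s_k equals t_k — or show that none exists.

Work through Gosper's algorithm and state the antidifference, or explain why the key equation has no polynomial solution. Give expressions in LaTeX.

Ratio r(k) = (k + 3)*(7*k + 13)/((k + 6)*(7*k + 6)).
Normal form (A,B,C) = (k + 3, k + 6, k + 6/7).
Set up (k + 3)·f(k+1) − (k + 5)·f(k) − (k + 6/7) = 0.
deg f ≤ 2 (via 1,1,1).
Match coefficients ⇒ f(k) = k*(9*k + 7)/56.
Certificate R = B(k−1)f/C = k*(k + 5)*(9*k + 7)/(8*(7*k + 6)) gives s_k = k*(9*k + 7)/(4*(k + 3)*(k + 4)).
s_(k+1) − s_k = 2*(7*k + 6)/(k**3 + 12*k**2 + 47*k + 60) = t_k.

s_k = \frac{k \left(9 k + 7\right)}{4 \left(k + 3\right) \left(k + 4\right)}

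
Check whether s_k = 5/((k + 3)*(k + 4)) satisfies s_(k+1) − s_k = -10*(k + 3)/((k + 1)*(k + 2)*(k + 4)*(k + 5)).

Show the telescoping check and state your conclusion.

s_(k+1) = 5/((k + 4)*(k + 5))
s_(k+1) − s_k = -10/(k**3 + 12*k**2 + 47*k + 60)
(s_(k+1) − s_k) − t_k = 10*(3*k + 7)/(k**5 + 15*k**4 + 85*k**3 + 225*k**2 + 274*k + 120)

Invalid: residual 10*(3*k + 7)/(k**5 + 15*k**4 + 85*k**3 + 225*k**2 + 274*k + 120) ≠ 0.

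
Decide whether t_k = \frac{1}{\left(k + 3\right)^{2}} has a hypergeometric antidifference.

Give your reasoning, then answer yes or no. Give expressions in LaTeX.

t_(k+1)/t_k = (k + 3)**2/(k + 4)**2.
Gosper form: A/B · C(k+1)/C(k) with A=k**2 + 6*k + 9, B=k**2 + 8*k + 16, C=1.
f must satisfy (k**2 + 6*k + 9)·f(k+1) − (k**2 + 6*k + 9)·f(k) = 1.
deg f ≤ 0 (via 2,2,0).
Put f(k) = c0: A·f(k+1) − B(k−1)·f(k) − C = -1; need -1 = 0 — inconsistent ⇒ no f, not summable.

No — t_k has no hypergeometric antidifference.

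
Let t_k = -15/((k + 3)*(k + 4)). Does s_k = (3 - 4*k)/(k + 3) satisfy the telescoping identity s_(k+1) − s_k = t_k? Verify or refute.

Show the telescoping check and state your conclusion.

Valid: the claim telescopes to t_k.

s_(k+1) = (-4*k - 1)/(k + 4)
s_(k+1) − s_k = -15/(k**2 + 7*k + 12)
(s_(k+1) − s_k) − t_k = 0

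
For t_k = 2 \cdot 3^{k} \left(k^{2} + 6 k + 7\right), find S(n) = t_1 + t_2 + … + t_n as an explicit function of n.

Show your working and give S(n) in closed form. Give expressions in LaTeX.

S(n) = 3 \cdot 3^{n} n^{2} + 15 \cdot 3^{n} n + 15 \cdot 3^{n} - 15

Compute t_(k+1)/t_k: get 3*(k**2 + 8*k + 14)/(k**2 + 6*k + 7).
Take A(k)=3, B(k)=1, C(k)=k**2 + 6*k + 7.
Need (3)·f(k+1) − (1)·f(k) = k**2 + 6*k + 7.
Bound: deg f ≤ 2.
A polynomial solution: f(k) = (k**2 + 3*k + 1)/2.
Certificate R = B(k−1)f/C = (k**2 + 3*k + 1)/(2*(k**2 + 6*k + 7)) gives s_k = 3**k*(k**2 + 3*k + 1).
Verify: 2*3**k*(k**2 + 6*k + 7) matches t_k.
s_(n+1) = 3**(n + 1)*(n**2 + 5*n + 5) and s_(1) = 15, so S(n) = 3*3**n*n**2 + 15*3**n*n + 15*3**n - 15.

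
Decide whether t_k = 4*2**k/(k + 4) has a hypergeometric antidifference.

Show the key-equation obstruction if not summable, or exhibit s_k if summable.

No — key equation has no polynomial f.

t_(k+1)/t_k = 2*(k + 4)/(k + 5).
So A=2*k + 8 and B=k + 5, with C=1.
Solve (2*k + 8)·f(k+1) − (k + 4)·f(k) = 1.
deg f ≤ -1 (via 1,1,0).
Bound -1 < 0, so the key equation has no polynomial solution.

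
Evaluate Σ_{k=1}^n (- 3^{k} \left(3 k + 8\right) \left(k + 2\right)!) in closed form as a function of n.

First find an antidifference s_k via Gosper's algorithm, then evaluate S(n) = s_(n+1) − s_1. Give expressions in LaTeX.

r(k) = 3*(k + 3)*(3*k + 11)/(3*k + 8) after simplifying.
Factor: A=3*k + 9; B=1; C=k + 8/3.
f must satisfy (3*k + 9)·f(k+1) − (1)·f(k) = k + 8/3.
Degrees (1,0,1) ⇒ d ≤ 0.
Coefficient equations give f(k) = 1/3.
Then R = B(k−1)f/C = 1/(3*k + 8), so s_k = R(k)·t_k = -3**k*factorial(k + 2).
Verify: -3**k*(3*k + 8)*factorial(k + 2) matches t_k.
s_(n+1) = -3**(n + 1)*factorial(n + 3) and s_(1) = -18, so S(n) = -3*3**n*factorial(n + 3) + 18.

S(n) = - 3 \cdot 3^{n} \left(n + 3\right)! + 18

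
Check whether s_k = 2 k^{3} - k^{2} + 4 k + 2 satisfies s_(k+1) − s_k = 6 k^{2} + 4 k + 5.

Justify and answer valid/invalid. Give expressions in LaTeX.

valid (s_(k+1) − s_k reduces to t_k)

s_(k+1) = 2*k**3 + 5*k**2 + 8*k + 7
s_(k+1) − s_k = 6*k**2 + 4*k + 5
(s_(k+1) − s_k) − t_k = 0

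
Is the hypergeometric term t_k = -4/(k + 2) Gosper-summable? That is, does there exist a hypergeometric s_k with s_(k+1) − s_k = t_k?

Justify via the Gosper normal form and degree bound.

No — the linear system for f has no solution.

The ratio is (k + 2)/(k + 3).
Factor: A=k + 2; B=k + 3; C=1.
Solve (k + 2)·f(k+1) − (k + 2)·f(k) = 1.
Degrees (1,1,0) ⇒ d ≤ 0.
f = c0 ⇒ A·f(k+1) − B(k−1)·f(k) − C = -1. The system {-1 = 0} is inconsistent; no antidifference.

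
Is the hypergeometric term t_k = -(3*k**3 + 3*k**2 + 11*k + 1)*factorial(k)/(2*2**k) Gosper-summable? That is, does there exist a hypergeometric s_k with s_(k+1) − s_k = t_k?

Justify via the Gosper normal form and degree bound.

Yes. s_k = -(3*k**2 + 2)*factorial(k)/2**k.

Compute t_(k+1)/t_k: get (3*k**4 + 15*k**3 + 38*k**2 + 44*k + 18)/(2*(3*k**3 + 3*k**2 + 11*k + 1)).
Gosper form: A/B · C(k+1)/C(k) with A=k/2 + 1/2, B=1, C=k**3 + k**2 + 11*k/3 + 1/3.
Set up (k/2 + 1/2)·f(k+1) − (1)·f(k) − (k**3 + k**2 + 11*k/3 + 1/3) = 0.
Bound: deg f ≤ 2.
Match coefficients ⇒ f(k) = 2*(3*k**2 + 2)/3.
R(k) = B(k−1)·f(k)/C(k) = 2*(3*k**2 + 2)/(3*k**3 + 3*k**2 + 11*k + 1); s_k = R·t_k = -(3*k**2 + 2)*factorial(k)/2**k.
Check: Δs_k = -(3*k**3 + 3*k**2 + 11*k + 1)*factorial(k)/(2*2**k). ✓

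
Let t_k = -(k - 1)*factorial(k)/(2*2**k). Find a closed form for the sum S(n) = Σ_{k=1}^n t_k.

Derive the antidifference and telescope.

r(k) = k*(k + 1)/(2*(k - 1)) after simplifying.
Normal form (A,B,C) = (k/2 + 1/2, 1, k - 1).
Solve (k/2 + 1/2)·f(k+1) − (1)·f(k) = k - 1.
d = 0 from the (1,0,1) case.
Solving with deg f ≤ 0: f(k) = 2.
So s_k = (B(k−1)f/C)·t_k = (2/(k - 1))·t_k = -factorial(k)/2**k.
Check: Δs_k = -(k - 1)*factorial(k)/(2*2**k). ✓
Σ_(k=1)^n t_k = s_(n+1) − s_(1) = (-2**(-n - 1)*factorial(n + 1)) − (-1/2), i.e. 2**(-n - 1)*(2**n - n*factorial(n) - factorial(n)).

S(n) = 2**(-n - 1)*(2**n - n*factorial(n) - factorial(n))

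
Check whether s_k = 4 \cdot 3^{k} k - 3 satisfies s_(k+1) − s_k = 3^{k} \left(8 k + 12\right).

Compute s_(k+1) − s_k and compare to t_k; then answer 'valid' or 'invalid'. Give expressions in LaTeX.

s_(k+1) = 12*3**k*(k + 1) - 3
s_(k+1) − s_k = 3**k*(8*k + 12)
(s_(k+1) − s_k) − t_k = 0

valid; difference matches t_k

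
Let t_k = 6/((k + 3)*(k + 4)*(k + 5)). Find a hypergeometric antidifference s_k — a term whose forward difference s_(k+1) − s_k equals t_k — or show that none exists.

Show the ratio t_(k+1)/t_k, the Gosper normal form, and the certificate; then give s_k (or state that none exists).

Step 1: r(k) = (k + 3)/(k + 6).
Take A(k)=k + 3, B(k)=k + 6, C(k)=1.
f must satisfy (k + 3)·f(k+1) − (k + 5)·f(k) = 1.
deg f ≤ 2 (via 1,1,0).
Solving with deg f ≤ 2: f(k) = k*(k + 7)/24.
Certificate R = B(k−1)f/C = k*(k + 5)*(k + 7)/24 gives s_k = k*(k + 7)/(4*(k + 3)*(k + 4)).
Verify: 6/(k**3 + 12*k**2 + 47*k + 60) matches t_k.

s_k = k*(k + 7)/(4*(k + 3)*(k + 4))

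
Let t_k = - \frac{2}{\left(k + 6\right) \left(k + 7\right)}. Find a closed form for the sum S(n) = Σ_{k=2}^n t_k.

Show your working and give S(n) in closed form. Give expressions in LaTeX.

S(n) = \frac{1 - n}{4 \left(n + 7\right)}

t_(k+1)/t_k = (k + 6)/(k + 8).
Gosper form: A/B · C(k+1)/C(k) with A=k + 6, B=k + 8, C=1.
Solve (k + 6)·f(k+1) − (k + 7)·f(k) = 1.
Bound: deg f ≤ 1.
Match coefficients ⇒ f(k) = k/6.
So s_k = (B(k−1)f/C)·t_k = (k*(k + 7)/6)·t_k = -k/(3*k + 18).
Verify: -2/(k**2 + 13*k + 42) matches t_k.
s_(n+1) = (-n - 1)/(3*(n + 7)) and s_(2) = -1/12, so S(n) = (1 - n)/(4*(n + 7)).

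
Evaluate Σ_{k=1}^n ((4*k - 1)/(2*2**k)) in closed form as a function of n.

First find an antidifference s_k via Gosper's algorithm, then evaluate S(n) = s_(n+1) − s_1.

S(n) = 2**(-n - 1)*(7*2**n - 4*n - 7)

The ratio is (4*k + 3)/(2*(4*k - 1)).
Take A(k)=1/2, B(k)=1, C(k)=k - 1/4.
Set up (1/2)·f(k+1) − (1)·f(k) − (k - 1/4) = 0.
From deg A=0, deg B=0, deg C=1: d=1.
Solving with deg f ≤ 1: f(k) = -(4*k + 3)/2.
R(k) = B(k−1)·f(k)/C(k) = -2*(4*k + 3)/(4*k - 1); s_k = R·t_k = (-4*k - 3)/2**k.
Verify: (4*k - 1)/(2*2**k) matches t_k.
Σ_(k=1)^n t_k = s_(n+1) − s_(1) = (2**(-n - 1)*(-4*n - 7)) − (-7/2), i.e. 2**(-n - 1)*(7*2**n - 4*n - 7).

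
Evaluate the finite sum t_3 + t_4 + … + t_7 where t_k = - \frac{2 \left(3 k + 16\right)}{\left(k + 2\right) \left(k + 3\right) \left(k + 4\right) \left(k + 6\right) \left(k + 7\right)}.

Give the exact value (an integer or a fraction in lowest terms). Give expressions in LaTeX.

Σ = -127/20790

Step 1: r(k) = (k + 2)*(k + 6)*(3*k + 19)/((k + 5)*(k + 8)*(3*k + 16)).
Take A(k)=k + 2, B(k)=k + 8, C(k)=k**2 + 31*k/3 + 80/3.
Key eq: (k + 2)·f(k+1) = (k + 7)·f(k) + (k**2 + 31*k/3 + 80/3).
d = 5 from the (1,1,2) case.
A polynomial solution: f(k) = k*(k + 4)*(k + 5)*(k**2 + 11*k + 36)/108.
R(k) = B(k−1)·f(k)/C(k) = k*(k + 4)*(k + 7)*(k**2 + 11*k + 36)/(36*(3*k + 16)); s_k = R·t_k = k*(-k**2 - 11*k - 36)/(18*(k**3 + 11*k**2 + 36*k + 36)).
Verify: 2*(-3*k - 16)/(k**5 + 22*k**4 + 185*k**3 + 740*k**2 + 1404*k + 1008) matches t_k.
Σ_(k=3)^(7) t_k = s_(8) − s_(3) = -188/3465 − (-13/270) = -127/20790.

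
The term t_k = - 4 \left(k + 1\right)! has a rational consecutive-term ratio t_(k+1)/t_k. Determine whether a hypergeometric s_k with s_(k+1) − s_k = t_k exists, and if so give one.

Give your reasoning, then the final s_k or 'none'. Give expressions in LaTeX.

Ratio r(k) = k + 2.
Take A(k)=k + 2, B(k)=1, C(k)=1.
Set up (k + 2)·f(k+1) − (1)·f(k) − (1) = 0.
d = -1 from the (1,0,0) case.
Negative degree bound (-1): no f exists, t_k not Gosper-summable.

none (Gosper's algorithm certifies no s_k)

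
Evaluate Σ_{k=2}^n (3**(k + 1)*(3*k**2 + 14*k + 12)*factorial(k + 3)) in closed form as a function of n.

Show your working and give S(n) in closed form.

The ratio is 3*(3*k**3 + 32*k**2 + 109*k + 116)/(3*k**2 + 14*k + 12).
So A=3*k + 12 and B=1, with C=k**2 + 14*k/3 + 4.
Need (3*k + 12)·f(k+1) − (1)·f(k) = k**2 + 14*k/3 + 4.
From deg A=1, deg B=0, deg C=2: d=1.
Solving with deg f ≤ 1: f(k) = k/3.
R(k) = B(k−1)·f(k)/C(k) = k/(3*k**2 + 14*k + 12); s_k = R·t_k = 3**(k + 1)*k*factorial(k + 3).
Check: Δs_k = 3**(k + 1)*(3*k**2 + 14*k + 12)*factorial(k + 3). ✓
s_(n+1) = 3**(n + 2)*(n + 1)*factorial(n + 4) and s_(2) = 6480, so S(n) = 9*3**n*n*factorial(n + 4) + 9*3**n*factorial(n + 4) - 6480.

S(n) = 9*3**n*n*factorial(n + 4) + 9*3**n*factorial(n + 4) - 6480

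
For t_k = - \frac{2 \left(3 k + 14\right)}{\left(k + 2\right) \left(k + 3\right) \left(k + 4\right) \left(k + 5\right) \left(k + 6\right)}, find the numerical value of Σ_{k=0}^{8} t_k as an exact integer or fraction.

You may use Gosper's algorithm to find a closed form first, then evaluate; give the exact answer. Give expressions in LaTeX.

The ratio is (k + 2)*(3*k + 17)/((k + 7)*(3*k + 14)).
Gosper form: A/B · C(k+1)/C(k) with A=k + 2, B=k + 7, C=k + 14/3.
Solve (k + 2)·f(k+1) − (k + 6)·f(k) = k + 14/3.
From deg A=1, deg B=1, deg C=1: d=4.
Coefficient equations give f(k) = k*(k + 4)*(k**2 + 10*k + 31)/90.
Certificate R = B(k−1)f/C = k*(k + 4)*(k + 6)*(k**2 + 10*k + 31)/(30*(3*k + 14)) gives s_k = k*(-k**2 - 10*k - 31)/(15*(k**3 + 10*k**2 + 31*k + 30)).
s_(k+1) − s_k = 2*(-3*k - 14)/(k**5 + 20*k**4 + 155*k**3 + 580*k**2 + 1044*k + 720) = t_k.
Σ_(k=0)^(8) t_k = s_(9) − s_(0) = -101/1540 − (0) = -101/1540.

Σ = -101/1540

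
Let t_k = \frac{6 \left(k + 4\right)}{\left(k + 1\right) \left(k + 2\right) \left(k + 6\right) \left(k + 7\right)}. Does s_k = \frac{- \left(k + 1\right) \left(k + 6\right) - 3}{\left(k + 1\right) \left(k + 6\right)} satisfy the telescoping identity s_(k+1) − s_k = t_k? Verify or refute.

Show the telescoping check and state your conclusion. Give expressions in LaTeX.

s_(k+1) = (-(k + 2)*(k + 7) - 3)/((k + 2)*(k + 7))
s_(k+1) − s_k = 6*(k + 4)/(k**4 + 16*k**3 + 83*k**2 + 152*k + 84)
(s_(k+1) − s_k) − t_k = 0

valid (s_(k+1) − s_k reduces to t_k)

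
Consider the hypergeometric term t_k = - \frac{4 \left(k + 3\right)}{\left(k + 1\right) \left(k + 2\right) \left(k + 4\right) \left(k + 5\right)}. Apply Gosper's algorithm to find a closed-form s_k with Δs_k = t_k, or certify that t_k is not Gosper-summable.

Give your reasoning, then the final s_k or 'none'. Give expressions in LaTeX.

The ratio is (k + 1)*(k + 4)**2/((k + 3)**2*(k + 6)).
Factor: A=k + 1; B=k + 6; C=k**2 + 6*k + 9.
f must satisfy (k + 1)·f(k+1) − (k + 5)·f(k) = k**2 + 6*k + 9.
d = 4 from the (1,1,2) case.
Match coefficients ⇒ f(k) = k*(k + 2)*(k + 3)*(k + 5)/8.
So s_k = (B(k−1)f/C)·t_k = (k*(k + 2)*(k + 5)**2/(8*(k + 3)))·t_k = k*(-k - 5)/(2*(k**2 + 5*k + 4)).
Verify: 4*(-k - 3)/(k**4 + 12*k**3 + 49*k**2 + 78*k + 40) matches t_k.

s_k = \frac{k \left(- k - 5\right)}{2 \left(k^{2} + 5 k + 4\right)}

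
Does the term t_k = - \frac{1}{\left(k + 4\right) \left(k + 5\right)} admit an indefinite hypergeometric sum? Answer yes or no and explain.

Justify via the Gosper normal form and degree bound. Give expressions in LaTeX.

Step 1: r(k) = (k + 4)/(k + 6).
So A=k + 4 and B=k + 6, with C=1.
Key eq: (k + 4)·f(k+1) = (k + 5)·f(k) + (1).
From deg A=1, deg B=1, deg C=0: d=1.
Match coefficients ⇒ f(k) = k/4.
Get s_k = R·t_k = -k/(4*k + 16) with R(k) = B(k−1)f(k)/C(k) = k*(k + 5)/4.
Δs = -1/(k**2 + 9*k + 20), as required.

Yes. s_k = - \frac{k}{4 k + 16}.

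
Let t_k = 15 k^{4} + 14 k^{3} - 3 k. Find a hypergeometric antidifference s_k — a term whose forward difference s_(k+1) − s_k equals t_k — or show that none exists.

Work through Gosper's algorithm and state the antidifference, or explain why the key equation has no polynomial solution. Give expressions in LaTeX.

s_k = k \left(3 k^{4} - 4 k^{3} - 2 k^{2} + 2 k + 1\right)

r(k) = (-3*k + 15*(k + 1)**4 + 14*(k + 1)**3 - 3)/(k*(15*k**3 + 14*k**2 - 3)) after simplifying.
Take A(k)=1, B(k)=1, C(k)=k**4 + 14*k**3/15 - k/5.
f must satisfy (1)·f(k+1) − (1)·f(k) = k**4 + 14*k**3/15 - k/5.
d = 5 from the (0,0,4) case.
A polynomial solution: f(k) = k*(k - 1)*(3*k**3 - k**2 - 3*k - 1)/15.
Then R = B(k−1)f/C = (k - 1)*(3*k**3 - k**2 - 3*k - 1)/(15*k**3 + 14*k**2 - 3), so s_k = R(k)·t_k = k*(3*k**4 - 4*k**3 - 2*k**2 + 2*k + 1).
s_(k+1) − s_k = k*(15*k**3 + 14*k**2 - 3) = t_k.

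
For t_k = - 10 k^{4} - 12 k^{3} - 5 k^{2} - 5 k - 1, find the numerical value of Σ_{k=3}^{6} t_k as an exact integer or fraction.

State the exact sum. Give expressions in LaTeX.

Ratio r(k) = (10*k**4 + 52*k**3 + 101*k**2 + 91*k + 33)/(10*k**4 + 12*k**3 + 5*k**2 + 5*k + 1).
Factor: A=1; B=1; C=k**4 + 6*k**3/5 + k**2/2 + k/2 + 1/10.
Need (1)·f(k+1) − (1)·f(k) = k**4 + 6*k**3/5 + k**2/2 + k/2 + 1/10.
Bound: deg f ≤ 5.
Coefficient equations give f(k) = k*(2*k**4 - 2*k**3 - k**2 + 3*k - 1)/10.
Then R = B(k−1)f/C = k*(2*k**4 - 2*k**3 - k**2 + 3*k - 1)/(10*k**4 + 12*k**3 + 5*k**2 + 5*k + 1), so s_k = R(k)·t_k = k*(-2*k**4 + 2*k**3 + k**2 - 3*k + 1).
Check: Δs_k = -10*k**4 - 12*k**3 - 5*k**2 - 5*k - 1. ✓
Sum = s_(7) − s_(3); s_(7) = -28609, s_(3) = -321 ⇒ -28288.

Σ = -28288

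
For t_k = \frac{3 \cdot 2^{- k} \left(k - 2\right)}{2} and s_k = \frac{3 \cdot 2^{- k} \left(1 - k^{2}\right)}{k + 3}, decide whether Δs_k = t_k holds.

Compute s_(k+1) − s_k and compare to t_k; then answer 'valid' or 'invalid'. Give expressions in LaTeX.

Invalid: residual \frac{3 \cdot 2^{- k} \left(- k^{2} - 3 k + 8\right)}{k^{2} + 7 k + 12} ≠ 0.

s_(k+1) = 3*(1 - (k + 1)**2)/(2*2**k*(k + 4))
s_(k+1) − s_k = 3*(k**3 + 3*k**2 - 8*k - 8)/(2*2**k*(k**2 + 7*k + 12))
(s_(k+1) − s_k) − t_k = 3*(-k**2 - 3*k + 8)/(2**k*(k**2 + 7*k + 12))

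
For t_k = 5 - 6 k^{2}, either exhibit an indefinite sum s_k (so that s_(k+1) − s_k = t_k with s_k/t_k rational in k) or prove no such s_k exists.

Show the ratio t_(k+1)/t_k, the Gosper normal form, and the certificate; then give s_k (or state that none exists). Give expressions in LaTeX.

s_k = k \left(- 2 k^{2} + 3 k + 4\right)

The ratio is (6*(k + 1)**2 - 5)/(6*k**2 - 5).
Normal form (A,B,C) = (1, 1, k**2 - 5/6).
f must satisfy (1)·f(k+1) − (1)·f(k) = k**2 - 5/6.
From deg A=0, deg B=0, deg C=2: d=3.
Match coefficients ⇒ f(k) = k*(2*k**2 - 3*k - 4)/6.
Then R = B(k−1)f/C = k*(2*k**2 - 3*k - 4)/(6*k**2 - 5), so s_k = R(k)·t_k = k*(-2*k**2 + 3*k + 4).
Δs = 5 - 6*k**2, as required.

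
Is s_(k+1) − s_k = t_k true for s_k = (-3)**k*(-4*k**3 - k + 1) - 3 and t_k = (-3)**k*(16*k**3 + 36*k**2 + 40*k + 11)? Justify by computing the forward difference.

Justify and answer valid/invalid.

s_(k+1) = 3*(-3)**k*(k + 4*(k + 1)**3) - 3
s_(k+1) − s_k = (-3)**k*(16*k**3 + 36*k**2 + 40*k + 11)
(s_(k+1) − s_k) − t_k = 0

valid; difference matches t_k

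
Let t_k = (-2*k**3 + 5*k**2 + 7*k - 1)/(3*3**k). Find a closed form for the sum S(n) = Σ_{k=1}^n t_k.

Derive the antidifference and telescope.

r(k) = (2*k**3 + k**2 - 11*k - 9)/(3*(2*k**3 - 5*k**2 - 7*k + 1)) after simplifying.
Take A(k)=1/3, B(k)=1, C(k)=k**3 - 5*k**2/2 - 7*k/2 + 1/2.
Solve (1/3)·f(k+1) − (1)·f(k) = k**3 - 5*k**2/2 - 7*k/2 + 1/2.
From deg A=0, deg B=0, deg C=3: d=3.
Coefficient equations give f(k) = -3*(k + 1)*(k**2 - 2*k - 1)/2.
So s_k = (B(k−1)f/C)·t_k = (-3*(k + 1)*(k**2 - 2*k - 1)/(2*k**3 - 5*k**2 - 7*k + 1))·t_k = (k**3 - k**2 - 3*k - 1)/3**k.
Check: Δs_k = (-2*k**3 + 5*k**2 + 7*k - 1)/(3*3**k). ✓
Telescope: S(n) = s_(n+1) − s_(1) = 3**(-n - 1)*(n**3 + 2*n**2 - 2*n - 4) − (-4/3) = 3**(-n - 1)*(4*3**n + n**3 + 2*n**2 - 2*n - 4).

S(n) = 3**(-n - 1)*(4*3**n + n**3 + 2*n**2 - 2*n - 4)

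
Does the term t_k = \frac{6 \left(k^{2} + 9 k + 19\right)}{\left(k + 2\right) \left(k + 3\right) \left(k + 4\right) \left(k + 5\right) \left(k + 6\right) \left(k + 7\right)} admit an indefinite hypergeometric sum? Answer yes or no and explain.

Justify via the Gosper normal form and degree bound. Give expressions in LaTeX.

The ratio is (k + 2)*(9*k + (k + 1)**2 + 28)/((k + 8)*(k**2 + 9*k + 19)).
Gosper form: A/B · C(k+1)/C(k) with A=k + 2, B=k + 8, C=k**2 + 9*k + 19.
Solve (k + 2)·f(k+1) − (k + 7)·f(k) = k**2 + 9*k + 19.
d = 5 from the (1,1,2) case.
A polynomial solution: f(k) = k*(k + 3)*(k + 5)*(k**2 + 12*k + 44)/144.
So s_k = (B(k−1)f/C)·t_k = (k*(k + 3)*(k + 5)*(k + 7)*(k**2 + 12*k + 44)/(144*(k**2 + 9*k + 19)))·t_k = k*(k**2 + 12*k + 44)/(24*(k**3 + 12*k**2 + 44*k + 48)).
s_(k+1) − s_k = 6*(k**2 + 9*k + 19)/(k**6 + 27*k**5 + 295*k**4 + 1665*k**3 + 5104*k**2 + 8028*k + 5040) = t_k.

Yes. s_k = \frac{k \left(k^{2} + 12 k + 44\right)}{24 \left(k^{3} + 12 k^{2} + 44 k + 48\right)}.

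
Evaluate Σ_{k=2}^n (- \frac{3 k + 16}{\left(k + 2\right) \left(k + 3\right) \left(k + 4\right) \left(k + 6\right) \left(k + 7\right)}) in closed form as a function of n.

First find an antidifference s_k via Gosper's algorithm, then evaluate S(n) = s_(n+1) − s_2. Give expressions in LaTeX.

The ratio is (k + 2)*(k + 6)*(3*k + 19)/((k + 5)*(k + 8)*(3*k + 16)).
A = k + 2, B = k + 8, C = k**2 + 31*k/3 + 80/3.
Solve (k + 2)·f(k+1) − (k + 7)·f(k) = k**2 + 31*k/3 + 80/3.
deg f ≤ 5 (via 1,1,2).
A polynomial solution: f(k) = k*(k + 4)*(k + 5)*(k**2 + 11*k + 36)/108.
R(k) = B(k−1)·f(k)/C(k) = k*(k + 4)*(k + 7)*(k**2 + 11*k + 36)/(36*(3*k + 16)); s_k = R·t_k = k*(-k**2 - 11*k - 36)/(36*(k**3 + 11*k**2 + 36*k + 36)).
s_(k+1) − s_k = (-3*k - 16)/(k**5 + 22*k**4 + 185*k**3 + 740*k**2 + 1404*k + 1008) = t_k.
s_(n+1) = (-n**3 - 14*n**2 - 61*n - 48)/(36*(n**3 + 14*n**2 + 61*n + 84)) and s_(2) = -31/1440, so S(n) = (-n**3 - 14*n**2 - 61*n + 76)/(160*(n**3 + 14*n**2 + 61*n + 84)).

S(n) = \frac{- n^{3} - 14 n^{2} - 61 n + 76}{160 \left(n^{3} + 14 n^{2} + 61 n + 84\right)}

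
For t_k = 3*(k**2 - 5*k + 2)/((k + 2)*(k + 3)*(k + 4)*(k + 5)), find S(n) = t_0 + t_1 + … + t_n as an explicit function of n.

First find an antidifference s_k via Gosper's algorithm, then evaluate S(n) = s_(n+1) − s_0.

Compute t_(k+1)/t_k: get (k**3 - k**2 - 8*k - 4)/(k**3 + k**2 - 28*k + 12).
So A=k + 2 and B=k + 6, with C=k**2 - 5*k + 2.
Solve (k + 2)·f(k+1) − (k + 5)·f(k) = k**2 - 5*k + 2.
Degrees (1,1,2) ⇒ d ≤ 3.
Solving with deg f ≤ 3: f(k) = k*(k**2 - 9*k + 26)/18.
Get s_k = R·t_k = k*(k**2 - 9*k + 26)/(6*(k + 2)*(k + 3)*(k + 4)) with R(k) = B(k−1)f(k)/C(k) = k*(k + 5)*(k**2 - 9*k + 26)/(18*(k**2 - 5*k + 2)).
Δs = 3*(k**2 - 5*k + 2)/(k**4 + 14*k**3 + 71*k**2 + 154*k + 120), as required.
s_(n+1) = (n**3 - 6*n**2 + 11*n + 18)/(6*(n**3 + 12*n**2 + 47*n + 60)) and s_(0) = 0, so S(n) = (n**3 - 6*n**2 + 11*n + 18)/(6*(n**3 + 12*n**2 + 47*n + 60)).

S(n) = (n**3 - 6*n**2 + 11*n + 18)/(6*(n**3 + 12*n**2 + 47*n + 60))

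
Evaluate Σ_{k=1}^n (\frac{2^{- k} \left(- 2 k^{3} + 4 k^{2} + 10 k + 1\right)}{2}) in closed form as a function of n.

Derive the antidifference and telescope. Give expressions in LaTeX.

S(n) = 2^{- n - 1} \left(- 7 \cdot 2^{n} + 2 n^{3} + 8 n^{2} + 10 n + 7\right)

t_(k+1)/t_k = (k**3 + k**2 - 6*k - 13/2)/(2*k**3 - 4*k**2 - 10*k - 1).
So A=1/2 and B=1, with C=k**3 - 2*k**2 - 5*k - 1/2.
f must satisfy (1/2)·f(k+1) − (1)·f(k) = k**3 - 2*k**2 - 5*k - 1/2.
Bound: deg f ≤ 3.
A polynomial solution: f(k) = -2*k**3 - 2*k**2 - 3.
Get s_k = R·t_k = (2*k**3 + 2*k**2 + 3)/2**k with R(k) = B(k−1)f(k)/C(k) = -2*(2*k**3 + 2*k**2 + 3)/(2*k**3 - 4*k**2 - 10*k - 1).
Δs = (-2*k**3 + 4*k**2 + 10*k + 1)/(2*2**k), as required.
Σ_(k=1)^n t_k = s_(n+1) − s_(1) = (2**(-n - 1)*(2*n**3 + 8*n**2 + 10*n + 7)) − (7/2), i.e. 2**(-n - 1)*(-7*2**n + 2*n**3 + 8*n**2 + 10*n + 7).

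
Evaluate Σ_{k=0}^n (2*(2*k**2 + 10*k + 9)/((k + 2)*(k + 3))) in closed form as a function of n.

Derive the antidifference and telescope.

Ratio r(k) = (k + 2)*(10*k + 2*(k + 1)**2 + 19)/((k + 4)*(2*k**2 + 10*k + 9)).
A = k + 2, B = k + 4, C = k**2 + 5*k + 9/2.
Need (k + 2)·f(k+1) − (k + 3)·f(k) = k**2 + 5*k + 9/2.
From deg A=1, deg B=1, deg C=2: d=2.
Solving with deg f ≤ 2: f(k) = k*(4*k + 5)/4.
So s_k = (B(k−1)f/C)·t_k = (k*(k + 3)*(4*k + 5)/(2*(2*k**2 + 10*k + 9)))·t_k = k*(4*k + 5)/(k + 2).
s_(k+1) − s_k = 2*(2*k**2 + 10*k + 9)/(k**2 + 5*k + 6) = t_k.
Σ_(k=0)^n t_k = s_(n+1) − s_(0) = ((4*n**2 + 13*n + 9)/(n + 3)) − (0), i.e. (4*n**2 + 13*n + 9)/(n + 3).

S(n) = (4*n**2 + 13*n + 9)/(n + 3)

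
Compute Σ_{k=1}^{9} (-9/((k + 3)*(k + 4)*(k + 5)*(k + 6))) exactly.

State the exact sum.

Ratio r(k) = (k + 3)/(k + 7).
Gosper form: A/B · C(k+1)/C(k) with A=k + 3, B=k + 7, C=1.
Key eq: (k + 3)·f(k+1) = (k + 6)·f(k) + (1).
Bound: deg f ≤ 3.
Solve for f: f(k) = k*(k**2 + 12*k + 47)/180 (degree 3 ≤ 3).
Get s_k = R·t_k = k*(-k**2 - 12*k - 47)/(20*(k + 3)*(k + 4)*(k + 5)) with R(k) = B(k−1)f(k)/C(k) = k*(k + 6)*(k**2 + 12*k + 47)/180.
Δs = -9/(k**4 + 18*k**3 + 119*k**2 + 342*k + 360), as required.
Σ_(k=1)^(9) t_k = s_(10) − s_(1) = -89/1820 − (-1/40) = -87/3640.

Σ = -87/3640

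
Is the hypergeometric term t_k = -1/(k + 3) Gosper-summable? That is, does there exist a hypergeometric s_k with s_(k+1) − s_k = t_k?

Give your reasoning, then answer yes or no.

No. Not Gosper-summable.

Ratio r(k) = (k + 3)/(k + 4).
Gosper form: A/B · C(k+1)/C(k) with A=k + 3, B=k + 4, C=1.
f must satisfy (k + 3)·f(k+1) − (k + 3)·f(k) = 1.
deg f ≤ 0 (via 1,1,0).
Put f(k) = c0: A·f(k+1) − B(k−1)·f(k) − C = -1; need -1 = 0 — inconsistent ⇒ no f, not summable.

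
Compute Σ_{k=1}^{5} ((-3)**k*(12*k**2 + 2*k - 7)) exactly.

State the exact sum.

Σ = -60501

t_(k+1)/t_k = 3*(-2*k - 12*(k + 1)**2 + 5)/(12*k**2 + 2*k - 7).
Factor: A=-3; B=1; C=k**2 + k/6 - 7/12.
f must satisfy (-3)·f(k+1) − (1)·f(k) = k**2 + k/6 - 7/12.
Degrees (0,0,2) ⇒ d ≤ 2.
Match coefficients ⇒ f(k) = -(3*k**2 - 4*k - 1)/12.
Get s_k = R·t_k = (-3)**k*(-3*k**2 + 4*k + 1) with R(k) = B(k−1)f(k)/C(k) = -(3*k**2 - 4*k - 1)/(12*k**2 + 2*k - 7).
Verify: (-3)**k*(12*k**2 + 2*k - 7) matches t_k.
Sum = s_(6) − s_(1); s_(6) = -60507, s_(1) = -6 ⇒ -60501.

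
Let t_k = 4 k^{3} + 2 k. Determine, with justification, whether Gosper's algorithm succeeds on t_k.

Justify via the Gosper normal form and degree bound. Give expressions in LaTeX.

Yes. s_k = k \left(k^{3} - 2 k^{2} + 2 k - 1\right).

The ratio is (k + 2*(k + 1)**3 + 1)/(k*(2*k**2 + 1)).
Factor: A=1; B=1; C=k**3 + k/2.
Set up (1)·f(k+1) − (1)·f(k) − (k**3 + k/2) = 0.
deg f ≤ 4 (via 0,0,3).
A polynomial solution: f(k) = k*(k - 1)*(k**2 - k + 1)/4.
Then R = B(k−1)f/C = (k - 1)*(k**2 - k + 1)/(2*(2*k**2 + 1)), so s_k = R(k)·t_k = k*(k**3 - 2*k**2 + 2*k - 1).
Verify: 4*k**3 + 2*k matches t_k.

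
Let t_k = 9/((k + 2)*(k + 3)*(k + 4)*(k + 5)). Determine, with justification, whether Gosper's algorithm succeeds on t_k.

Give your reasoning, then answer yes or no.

Yes. s_k = k*(k**2 + 9*k + 26)/(8*(k + 2)*(k + 3)*(k + 4)).

t_(k+1)/t_k = (k + 2)/(k + 6).
Gosper form: A/B · C(k+1)/C(k) with A=k + 2, B=k + 6, C=1.
Set up (k + 2)·f(k+1) − (k + 5)·f(k) − (1) = 0.
Degrees (1,1,0) ⇒ d ≤ 3.
Solving with deg f ≤ 3: f(k) = k*(k**2 + 9*k + 26)/72.
So s_k = (B(k−1)f/C)·t_k = (k*(k + 5)*(k**2 + 9*k + 26)/72)·t_k = k*(k**2 + 9*k + 26)/(8*(k + 2)*(k + 3)*(k + 4)).
Δs = 9/(k**4 + 14*k**3 + 71*k**2 + 154*k + 120), as required.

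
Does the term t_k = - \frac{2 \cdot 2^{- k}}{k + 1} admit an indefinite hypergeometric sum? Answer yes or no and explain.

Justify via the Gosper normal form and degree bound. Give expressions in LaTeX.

No; the degree bound rules out any f.

t_(k+1)/t_k = (k + 1)/(2*(k + 2)).
Take A(k)=k/2 + 1/2, B(k)=k + 2, C(k)=1.
Set up (k/2 + 1/2)·f(k+1) − (k + 1)·f(k) − (1) = 0.
d = -1 from the (1,1,0) case.
d = -1 < 0 ⇒ no nonzero polynomial f; not summable.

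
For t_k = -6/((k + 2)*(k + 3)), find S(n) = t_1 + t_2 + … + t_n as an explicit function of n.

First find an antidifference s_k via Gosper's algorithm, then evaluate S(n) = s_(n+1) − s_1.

Ratio r(k) = (k + 2)/(k + 4).
Normal form (A,B,C) = (k + 2, k + 4, 1).
Set up (k + 2)·f(k+1) − (k + 3)·f(k) − (1) = 0.
Degrees (1,1,0) ⇒ d ≤ 1.
Match coefficients ⇒ f(k) = k/2.
Get s_k = R·t_k = -3*k/(k + 2) with R(k) = B(k−1)f(k)/C(k) = k*(k + 3)/2.
Δs = -6/(k**2 + 5*k + 6), as required.
Telescope: S(n) = s_(n+1) − s_(1) = 3*(-n - 1)/(n + 3) − (-1) = -2*n/(n + 3).

S(n) = -2*n/(n + 3)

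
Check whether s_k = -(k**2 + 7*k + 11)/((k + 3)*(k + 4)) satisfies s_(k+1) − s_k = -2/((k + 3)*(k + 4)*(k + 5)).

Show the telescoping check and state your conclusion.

s_(k+1) = (-7*k - (k + 1)**2 - 18)/((k + 4)*(k + 5))
s_(k+1) − s_k = -2/(k**3 + 12*k**2 + 47*k + 60)
(s_(k+1) − s_k) − t_k = 0

Valid: the claim telescopes to t_k.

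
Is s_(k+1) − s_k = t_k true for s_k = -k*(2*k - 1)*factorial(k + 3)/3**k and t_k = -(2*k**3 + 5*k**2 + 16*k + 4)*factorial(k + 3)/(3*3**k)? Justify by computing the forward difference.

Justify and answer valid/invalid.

valid; difference matches t_k

s_(k+1) = -(k + 1)*(2*k + 1)*factorial(k + 4)/(3*3**k)
s_(k+1) − s_k = -(2*k**3 + 5*k**2 + 16*k + 4)*factorial(k + 3)/(3*3**k)
(s_(k+1) − s_k) − t_k = 0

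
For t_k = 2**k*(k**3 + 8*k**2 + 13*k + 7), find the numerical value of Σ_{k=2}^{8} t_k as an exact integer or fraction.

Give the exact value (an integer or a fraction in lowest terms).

Step 1: r(k) = 2*(k**3 + 11*k**2 + 32*k + 29)/(k**3 + 8*k**2 + 13*k + 7).
So A=2 and B=1, with C=k**3 + 8*k**2 + 13*k + 7.
Need (2)·f(k+1) − (1)·f(k) = k**3 + 8*k**2 + 13*k + 7.
d = 3 from the (0,0,3) case.
Solving with deg f ≤ 3: f(k) = k**3 + 2*k**2 - k + 3.
Then R = B(k−1)f/C = (k**3 + 2*k**2 - k + 3)/(k**3 + 8*k**2 + 13*k + 7), so s_k = R(k)·t_k = 2**k*(k**3 + 2*k**2 - k + 3).
Δs = 2**k*(k**3 + 8*k**2 + 13*k + 7), as required.
Sum = s_(9) − s_(2); s_(9) = 453120, s_(2) = 68 ⇒ 453052.

Σ = 453052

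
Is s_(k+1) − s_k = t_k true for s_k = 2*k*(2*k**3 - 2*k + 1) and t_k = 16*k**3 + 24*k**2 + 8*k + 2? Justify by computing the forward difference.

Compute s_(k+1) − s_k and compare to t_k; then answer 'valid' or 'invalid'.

s_(k+1) = -2*(k + 1)*(2*k - 2*(k + 1)**3 + 1)
s_(k+1) − s_k = 16*k**3 + 24*k**2 + 8*k + 2
(s_(k+1) − s_k) − t_k = 0

valid; difference matches t_k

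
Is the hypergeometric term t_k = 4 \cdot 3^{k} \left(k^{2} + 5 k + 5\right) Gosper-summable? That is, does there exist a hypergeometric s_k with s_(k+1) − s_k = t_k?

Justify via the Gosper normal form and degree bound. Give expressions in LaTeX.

Yes. s_k = 3^{k} \left(2 k^{2} + 4 k + 1\right).

r(k) = 3*(k**2 + 7*k + 11)/(k**2 + 5*k + 5) after simplifying.
Take A(k)=3, B(k)=1, C(k)=k**2 + 5*k + 5.
Key eq: (3)·f(k+1) = (1)·f(k) + (k**2 + 5*k + 5).
Degrees (0,0,2) ⇒ d ≤ 2.
A polynomial solution: f(k) = (2*k**2 + 4*k + 1)/4.
R(k) = B(k−1)·f(k)/C(k) = (2*k**2 + 4*k + 1)/(4*(k**2 + 5*k + 5)); s_k = R·t_k = 3**k*(2*k**2 + 4*k + 1).
Check: Δs_k = 4*3**k*(k**2 + 5*k + 5). ✓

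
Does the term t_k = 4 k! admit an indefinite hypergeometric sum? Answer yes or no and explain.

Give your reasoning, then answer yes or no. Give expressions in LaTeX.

No; the degree bound rules out any f.

The ratio is k + 1.
Take A(k)=k + 1, B(k)=1, C(k)=1.
Set up (k + 1)·f(k+1) − (1)·f(k) − (1) = 0.
d = -1 from the (1,0,0) case.
d = -1 < 0 ⇒ no nonzero polynomial f; not summable.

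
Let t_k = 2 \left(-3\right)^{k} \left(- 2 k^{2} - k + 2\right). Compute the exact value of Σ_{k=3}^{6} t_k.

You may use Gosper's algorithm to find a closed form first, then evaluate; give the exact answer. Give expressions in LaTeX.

Compute t_(k+1)/t_k: get 3*(-k - 2*(k + 1)**2 + 1)/(2*k**2 + k - 2).
Normal form (A,B,C) = (-3, 1, k**2 + k/2 - 1).
Solve (-3)·f(k+1) − (1)·f(k) = k**2 + k/2 - 1.
Degrees (0,0,2) ⇒ d ≤ 2.
A polynomial solution: f(k) = -(k**2 - k - 1)/4.
R(k) = B(k−1)·f(k)/C(k) = -(k**2 - k - 1)/(2*(2*k**2 + k - 2)); s_k = R·t_k = (-3)**k*(k**2 - k - 1).
Verify: 2*(-3)**k*(-2*k**2 - k + 2) matches t_k.
Σ_(k=3)^(6) t_k = s_(7) − s_(3) = -89667 − (-135) = -89532.

Σ = -89532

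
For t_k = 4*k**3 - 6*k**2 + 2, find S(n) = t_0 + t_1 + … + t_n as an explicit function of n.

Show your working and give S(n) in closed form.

S(n) = n**4 - 2*n**2 + n + 2

Ratio r(k) = k**2*(2*k + 3)/(2*k**3 - 3*k**2 + 1).
A = 1, B = 1, C = k**3 - 3*k**2/2 + 1/2.
f must satisfy (1)·f(k+1) − (1)·f(k) = k**3 - 3*k**2/2 + 1/2.
d = 4 from the (0,0,3) case.
Coefficient equations give f(k) = k*(k**3 - 4*k**2 + 4*k + 1)/4.
Certificate R = B(k−1)f/C = k*(k**3 - 4*k**2 + 4*k + 1)/(2*(k - 1)**2*(2*k + 1)) gives s_k = k*(k**3 - 4*k**2 + 4*k + 1).
s_(k+1) − s_k = 4*k**3 - 6*k**2 + 2 = t_k.
s_(n+1) = n**4 - 2*n**2 + n + 2 and s_(0) = 0, so S(n) = n**4 - 2*n**2 + n + 2.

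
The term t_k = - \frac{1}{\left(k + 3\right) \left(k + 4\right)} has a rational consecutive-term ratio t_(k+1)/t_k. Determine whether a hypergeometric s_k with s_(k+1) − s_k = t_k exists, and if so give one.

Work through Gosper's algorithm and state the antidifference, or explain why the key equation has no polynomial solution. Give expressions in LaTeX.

s_k = - \frac{k}{3 k + 9}

The ratio is (k + 3)/(k + 5).
So A=k + 3 and B=k + 5, with C=1.
Need (k + 3)·f(k+1) − (k + 4)·f(k) = 1.
deg f ≤ 1 (via 1,1,0).
A polynomial solution: f(k) = k/3.
Get s_k = R·t_k = -k/(3*k + 9) with R(k) = B(k−1)f(k)/C(k) = k*(k + 4)/3.
Verify: -1/(k**2 + 7*k + 12) matches t_k.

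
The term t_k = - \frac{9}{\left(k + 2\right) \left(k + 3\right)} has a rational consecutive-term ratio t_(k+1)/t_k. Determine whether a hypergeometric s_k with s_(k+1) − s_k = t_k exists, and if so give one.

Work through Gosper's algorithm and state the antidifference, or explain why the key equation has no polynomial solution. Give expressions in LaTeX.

s_k = - \frac{9 k}{2 k + 4}

t_(k+1)/t_k = (k + 2)/(k + 4).
Factor: A=k + 2; B=k + 4; C=1.
Set up (k + 2)·f(k+1) − (k + 3)·f(k) − (1) = 0.
d = 1 from the (1,1,0) case.
Solving with deg f ≤ 1: f(k) = k/2.
Certificate R = B(k−1)f/C = k*(k + 3)/2 gives s_k = -9*k/(2*k + 4).
s_(k+1) − s_k = -9/(k**2 + 5*k + 6) = t_k.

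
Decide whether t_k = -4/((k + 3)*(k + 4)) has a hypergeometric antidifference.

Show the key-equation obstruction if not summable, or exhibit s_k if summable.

The ratio is (k + 3)/(k + 5).
Gosper form: A/B · C(k+1)/C(k) with A=k + 3, B=k + 5, C=1.
f must satisfy (k + 3)·f(k+1) − (k + 4)·f(k) = 1.
From deg A=1, deg B=1, deg C=0: d=1.
Solve for f: f(k) = k/3 (degree 1 ≤ 1).
So s_k = (B(k−1)f/C)·t_k = (k*(k + 4)/3)·t_k = -4*k/(3*k + 9).
Verify: -4/(k**2 + 7*k + 12) matches t_k.

Yes. s_k = -4*k/(3*k + 9).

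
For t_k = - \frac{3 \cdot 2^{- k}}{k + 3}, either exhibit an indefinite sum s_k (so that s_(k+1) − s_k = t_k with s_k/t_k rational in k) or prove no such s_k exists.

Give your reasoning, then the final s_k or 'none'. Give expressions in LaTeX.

none (Gosper's algorithm certifies no s_k)

The ratio is (k + 3)/(2*(k + 4)).
Gosper form: A/B · C(k+1)/C(k) with A=k/2 + 3/2, B=k + 4, C=1.
Need (k/2 + 3/2)·f(k+1) − (k + 3)·f(k) = 1.
Bound: deg f ≤ -1.
deg f ≤ -1 is impossible — no certificate.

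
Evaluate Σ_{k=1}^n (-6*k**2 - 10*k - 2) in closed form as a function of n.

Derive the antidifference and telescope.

S(n) = 2*n*(-n**2 - 4*n - 4)

r(k) = (3*k**2 + 11*k + 9)/(3*k**2 + 5*k + 1) after simplifying.
A = 1, B = 1, C = k**2 + 5*k/3 + 1/3.
Solve (1)·f(k+1) − (1)·f(k) = k**2 + 5*k/3 + 1/3.
d = 3 from the (0,0,2) case.
Solve for f: f(k) = k*(k**2 + k - 1)/3 (degree 3 ≤ 3).
Get s_k = R·t_k = 2*k*(-k**2 - k + 1) with R(k) = B(k−1)f(k)/C(k) = k*(k**2 + k - 1)/(3*k**2 + 5*k + 1).
s_(k+1) − s_k = -6*k**2 - 10*k - 2 = t_k.
Evaluate: s_(n+1) = -2*n**3 - 8*n**2 - 8*n - 2; subtract s_(1) = -2 ⇒ S(n) = 2*n*(-n**2 - 4*n - 4).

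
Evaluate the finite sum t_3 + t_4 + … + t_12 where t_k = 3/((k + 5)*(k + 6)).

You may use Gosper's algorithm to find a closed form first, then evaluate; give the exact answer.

The ratio is (k + 5)/(k + 7).
A = k + 5, B = k + 7, C = 1.
Solve (k + 5)·f(k+1) − (k + 6)·f(k) = 1.
From deg A=1, deg B=1, deg C=0: d=1.
Solving with deg f ≤ 1: f(k) = k/5.
R(k) = B(k−1)·f(k)/C(k) = k*(k + 6)/5; s_k = R·t_k = 3*k/(5*(k + 5)).
Verify: 3/(k**2 + 11*k + 30) matches t_k.
Σ_(k=3)^(12) t_k = s_(13) − s_(3) = 13/30 − (9/40) = 5/24.

Σ = 5/24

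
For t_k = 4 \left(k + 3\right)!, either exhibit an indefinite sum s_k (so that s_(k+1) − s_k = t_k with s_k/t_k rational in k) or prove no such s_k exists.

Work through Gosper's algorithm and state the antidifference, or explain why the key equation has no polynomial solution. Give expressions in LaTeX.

none — t_k is not Gosper-summable

t_(k+1)/t_k = k + 4.
A = k + 4, B = 1, C = 1.
Key eq: (k + 4)·f(k+1) = (1)·f(k) + (1).
From deg A=1, deg B=0, deg C=0: d=-1.
deg f ≤ -1 is impossible — no certificate.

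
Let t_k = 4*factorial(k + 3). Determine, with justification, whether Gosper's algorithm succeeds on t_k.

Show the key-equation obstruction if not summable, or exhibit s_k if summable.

No — t_k has no hypergeometric antidifference.

Ratio r(k) = k + 4.
Take A(k)=k + 4, B(k)=1, C(k)=1.
Need (k + 4)·f(k+1) − (1)·f(k) = 1.
Bound: deg f ≤ -1.
Bound -1 < 0, so the key equation has no polynomial solution.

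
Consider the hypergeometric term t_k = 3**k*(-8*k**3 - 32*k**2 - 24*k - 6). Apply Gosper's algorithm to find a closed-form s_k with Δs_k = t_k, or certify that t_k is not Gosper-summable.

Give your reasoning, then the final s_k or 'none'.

s_k = 3**k*k**2*(2 - 4*k)

The ratio is 3*(4*k**3 + 28*k**2 + 56*k + 35)/(4*k**3 + 16*k**2 + 12*k + 3).
A = 3, B = 1, C = k**3 + 4*k**2 + 3*k + 3/4.
Solve (3)·f(k+1) − (1)·f(k) = k**3 + 4*k**2 + 3*k + 3/4.
From deg A=0, deg B=0, deg C=3: d=3.
Solving with deg f ≤ 3: f(k) = k**2*(2*k - 1)/4.
Then R = B(k−1)f/C = k**2*(2*k - 1)/(4*k**3 + 16*k**2 + 12*k + 3), so s_k = R(k)·t_k = 3**k*k**2*(2 - 4*k).
Verify: 3**k*(-8*k**3 - 32*k**2 - 24*k - 6) matches t_k.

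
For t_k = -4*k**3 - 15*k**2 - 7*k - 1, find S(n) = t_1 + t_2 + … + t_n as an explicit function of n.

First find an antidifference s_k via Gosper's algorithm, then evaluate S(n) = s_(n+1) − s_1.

S(n) = n*(-n**3 - 7*n**2 - 12*n - 7)

Compute t_(k+1)/t_k: get (4*k**3 + 27*k**2 + 49*k + 27)/(4*k**3 + 15*k**2 + 7*k + 1).
Normal form (A,B,C) = (1, 1, k**3 + 15*k**2/4 + 7*k/4 + 1/4).
f must satisfy (1)·f(k+1) − (1)·f(k) = k**3 + 15*k**2/4 + 7*k/4 + 1/4.
d = 4 from the (0,0,3) case.
Solve for f: f(k) = k**2*(k**2 + 3*k - 3)/4 (degree 4 ≤ 4).
Certificate R = B(k−1)f/C = k**2*(k**2 + 3*k - 3)/(4*k**3 + 15*k**2 + 7*k + 1) gives s_k = k**2*(-k**2 - 3*k + 3).
Verify: -4*k**3 - 15*k**2 - 7*k - 1 matches t_k.
Evaluate: s_(n+1) = -n**4 - 7*n**3 - 12*n**2 - 7*n - 1; subtract s_(1) = -1 ⇒ S(n) = n*(-n**3 - 7*n**2 - 12*n - 7).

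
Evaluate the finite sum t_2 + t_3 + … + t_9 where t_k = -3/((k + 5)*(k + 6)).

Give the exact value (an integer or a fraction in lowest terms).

r(k) = (k + 5)/(k + 7) after simplifying.
Factor: A=k + 5; B=k + 7; C=1.
f must satisfy (k + 5)·f(k+1) − (k + 6)·f(k) = 1.
deg f ≤ 1 (via 1,1,0).
Solving with deg f ≤ 1: f(k) = k/5.
Then R = B(k−1)f/C = k*(k + 6)/5, so s_k = R(k)·t_k = -3*k/(5*k + 25).
Check: Δs_k = -3/(k**2 + 11*k + 30). ✓
Evaluate s at k=10 and k=2: -2/5 and -6/35; difference -8/35.

Σ = -8/35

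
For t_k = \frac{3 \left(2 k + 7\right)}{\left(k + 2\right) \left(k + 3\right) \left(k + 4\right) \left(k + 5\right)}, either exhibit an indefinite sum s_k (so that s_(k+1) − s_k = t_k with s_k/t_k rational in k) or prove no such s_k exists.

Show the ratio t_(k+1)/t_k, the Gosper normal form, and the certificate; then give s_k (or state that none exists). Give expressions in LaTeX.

s_k = \frac{3 k \left(k + 6\right)}{8 \left(k^{2} + 6 k + 8\right)}

t_(k+1)/t_k = (k + 2)*(2*k + 9)/((k + 6)*(2*k + 7)).
So A=k + 2 and B=k + 6, with C=k + 7/2.
Set up (k + 2)·f(k+1) − (k + 5)·f(k) − (k + 7/2) = 0.
d = 3 from the (1,1,1) case.
Coefficient equations give f(k) = k*(k + 3)*(k + 6)/16.
Get s_k = R·t_k = 3*k*(k + 6)/(8*(k**2 + 6*k + 8)) with R(k) = B(k−1)f(k)/C(k) = k*(k + 3)*(k + 5)*(k + 6)/(8*(2*k + 7)).
Check: Δs_k = 3*(2*k + 7)/(k**4 + 14*k**3 + 71*k**2 + 154*k + 120). ✓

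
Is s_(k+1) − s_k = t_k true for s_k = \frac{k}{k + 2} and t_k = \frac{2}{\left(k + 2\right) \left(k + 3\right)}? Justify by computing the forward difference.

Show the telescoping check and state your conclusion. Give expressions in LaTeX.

valid (s_(k+1) − s_k reduces to t_k)

s_(k+1) = (k + 1)/(k + 3)
s_(k+1) − s_k = 2/(k**2 + 5*k + 6)
(s_(k+1) − s_k) − t_k = 0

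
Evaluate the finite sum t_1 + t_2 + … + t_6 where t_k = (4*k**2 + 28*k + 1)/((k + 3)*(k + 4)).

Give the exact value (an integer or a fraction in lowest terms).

r(k) = (k + 3)*(28*k + 4*(k + 1)**2 + 29)/((k + 5)*(4*k**2 + 28*k + 1)) after simplifying.
Take A(k)=k + 3, B(k)=k + 5, C(k)=k**2 + 7*k + 1/4.
Key eq: (k + 3)·f(k+1) = (k + 4)·f(k) + (k**2 + 7*k + 1/4).
d = 2 from the (1,1,2) case.
Solve for f: f(k) = k*(12*k - 11)/12 (degree 2 ≤ 2).
R(k) = B(k−1)·f(k)/C(k) = k*(k + 4)*(12*k - 11)/(3*(4*k**2 + 28*k + 1)); s_k = R·t_k = k*(12*k - 11)/(3*(k + 3)).
Check: Δs_k = (4*k**2 + 28*k + 1)/(k**2 + 7*k + 12). ✓
Evaluate s at k=7 and k=1: 511/30 and 1/12; difference 339/20.

Σ = 339/20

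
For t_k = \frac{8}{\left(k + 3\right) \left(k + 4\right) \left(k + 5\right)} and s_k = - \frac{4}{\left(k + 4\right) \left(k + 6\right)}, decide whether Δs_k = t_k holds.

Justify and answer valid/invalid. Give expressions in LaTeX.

s_(k+1) = -4/((k + 5)*(k + 7))
s_(k+1) − s_k = 4*(2*k + 11)/(k**4 + 22*k**3 + 179*k**2 + 638*k + 840)
(s_(k+1) − s_k) − t_k = 12*(-3*k - 17)/(k**5 + 25*k**4 + 245*k**3 + 1175*k**2 + 2754*k + 2520)

Invalid: residual \frac{12 \left(- 3 k - 17\right)}{k^{5} + 25 k^{4} + 245 k^{3} + 1175 k^{2} + 2754 k + 2520} ≠ 0.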